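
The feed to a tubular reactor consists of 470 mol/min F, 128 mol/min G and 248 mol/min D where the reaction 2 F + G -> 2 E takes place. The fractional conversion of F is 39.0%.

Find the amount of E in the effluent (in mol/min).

183 mol/min

F reacted = 0.39 × 470 = 183.3 mol/min; ν_F = −2, so ξ = 183.3/2 = 91.65 mol/min.
Outlet amounts (n = n₀ + ν ξ):
  F: 470 − 2(91.65) = 286.7
  G: 128 − 1(91.65) = 36.35
  E: 0 + 2(91.65) = 183.3
  D: 248 (inert)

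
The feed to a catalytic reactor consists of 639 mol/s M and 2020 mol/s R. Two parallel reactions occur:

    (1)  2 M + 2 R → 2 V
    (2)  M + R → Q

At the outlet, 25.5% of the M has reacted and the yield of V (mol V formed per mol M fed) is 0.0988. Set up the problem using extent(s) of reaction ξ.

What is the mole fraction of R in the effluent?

Yield of V: 2ξ₁ / 639 = 0.0988 → ξ₁ = 31.57 mol/s.
Conversion of M: 2ξ₁ + 1ξ₂ = 0.255 × 639 = 162.9 → ξ₂ = 99.81 mol/s.
Outlet amounts (n = n₀ + Σ ν·ξ):
  M: 639 − 2(31.57) − 1(99.81) = 476.1
  R: 2020 − 2(31.57) − 1(99.81) = 1857
  V: 0 + 2(31.57) = 63.13
  Q: 0 + 1(99.81) = 99.81
Total out = 2496 mol/s; y_R = 1857 / 2496 = 0.744.

0.744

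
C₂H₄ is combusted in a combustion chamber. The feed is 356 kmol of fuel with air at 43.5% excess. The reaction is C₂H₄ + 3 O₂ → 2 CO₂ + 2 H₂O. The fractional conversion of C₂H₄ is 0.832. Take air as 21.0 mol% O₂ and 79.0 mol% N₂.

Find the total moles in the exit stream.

7650 kmol

Stoichiometric O₂ = 3 × 356 = 1068 kmol; O₂ fed = 1068 × 1.435 = 1533 kmol.
N₂ fed = 1533 × 79/21 = 5765 kmol.
Fuel reacted = 0.832 × 356 → ξ = 296.2 kmol.
Outlet (n = n₀ + ν ξ):
  C₂H₄: 356 − 1(296.2) = 59.81
  O₂: 1533 − 3(296.2) = 644
  N₂: 5765 (inert)
  CO₂: 0 + 2(296.2) = 592.4
  H₂O: 0 + 2(296.2) = 592.4
Total out = 59.81 + 644 + 5765 + 592.4 + 592.4 = 7654 kmol.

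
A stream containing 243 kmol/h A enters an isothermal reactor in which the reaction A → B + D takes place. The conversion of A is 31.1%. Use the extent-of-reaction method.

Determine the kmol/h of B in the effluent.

A reacted = 0.311 × 243 = 75.57 kmol/h; ν_A = −1, so ξ = 75.57/1 = 75.57 kmol/h.
Outlet amounts (n = n₀ + ν ξ):
  A: 243 − 1(75.57) = 167.4
  B: 0 + 1(75.57) = 75.57
  D: 0 + 1(75.57) = 75.57

75.6 kmol/h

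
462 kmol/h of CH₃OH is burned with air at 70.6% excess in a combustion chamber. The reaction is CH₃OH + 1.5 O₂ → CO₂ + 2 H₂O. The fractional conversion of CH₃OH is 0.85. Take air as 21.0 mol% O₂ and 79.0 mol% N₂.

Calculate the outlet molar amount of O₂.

593 kmol/h

Stoichiometric O₂ = 1.5 × 462 = 693 kmol/h; O₂ fed = 693 × 1.706 = 1182 kmol/h.
N₂ fed = 1182 × 79/21 = 4448 kmol/h.
Fuel reacted = 0.85 × 462 → ξ = 392.7 kmol/h.
Outlet (n = n₀ + ν ξ):
  CH₃OH: 462 − 1(392.7) = 69.3
  O₂: 1182 − 1.5(392.7) = 593.2
  N₂: 4448 (inert)
  CO₂: 0 + 1(392.7) = 392.7
  H₂O: 0 + 2(392.7) = 785.4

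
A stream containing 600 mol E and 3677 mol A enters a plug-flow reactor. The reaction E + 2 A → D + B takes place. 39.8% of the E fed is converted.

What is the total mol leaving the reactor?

4040 mol

E reacted = 0.398 × 600 = 238.8 mol; ν_E = −1, so ξ = 238.8/1 = 238.8 mol.
Outlet amounts (n = n₀ + ν ξ):
  E: 600 − 1(238.8) = 361.2
  A: 3677 − 2(238.8) = 3199
  D: 0 + 1(238.8) = 238.8
  B: 0 + 1(238.8) = 238.8
Total out = 361.2 + 3199 + 238.8 + 238.8 = 4038 mol.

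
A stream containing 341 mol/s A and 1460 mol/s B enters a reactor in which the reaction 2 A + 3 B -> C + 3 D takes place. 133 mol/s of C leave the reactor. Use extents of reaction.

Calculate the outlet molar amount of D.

For C: n = n₀ + 1ξ → 133 = 0 + 1ξ, giving ξ = 133 mol/s.
Outlet amounts (n = n₀ + ν ξ):
  A: 341 − 2(133) = 75
  B: 1460 − 3(133) = 1061
  C: 0 + 1(133) = 133
  D: 0 + 3(133) = 399

399 mol/s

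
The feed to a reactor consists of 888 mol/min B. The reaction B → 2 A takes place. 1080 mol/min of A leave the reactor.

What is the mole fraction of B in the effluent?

0.244

For A: n = n₀ + 2ξ → 1080 = 0 + 2ξ, giving ξ = 540 mol/min.
Outlet amounts (n = n₀ + ν ξ):
  B: 888 − 1(540) = 348
  A: 0 + 2(540) = 1080
Total out = 1428 mol/min; y_B = 348 / 1428 = 0.2437.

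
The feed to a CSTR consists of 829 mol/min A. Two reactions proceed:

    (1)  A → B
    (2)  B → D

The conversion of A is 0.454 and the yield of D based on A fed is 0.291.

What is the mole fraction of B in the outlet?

Conversion of A: A consumed = 1ξ₁ = 0.454 × 829 → ξ₁ = 376.4 mol/min.
Yield of D: 1ξ₂ / 829 = 0.291 → ξ₂ = 241.2 mol/min.
Outlet amounts (n = n₀ + Σ ν·ξ):
  A: 829 − 1(376.4) = 452.6
  B: 0 + 1(376.4) − 1(241.2) = 135.1
  D: 0 + 1(241.2) = 241.2
Total out = 829 mol/min; y_B = 135.1 / 829 = 0.163.

0.163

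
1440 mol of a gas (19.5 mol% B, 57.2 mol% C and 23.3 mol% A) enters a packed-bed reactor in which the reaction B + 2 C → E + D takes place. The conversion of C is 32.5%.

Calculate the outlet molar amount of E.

134 mol

C reacted = 0.325 × 823.7 = 267.7 mol; ν_C = −2, so ξ = 267.7/2 = 133.8 mol.
Outlet amounts (n = n₀ + ν ξ):
  B: 280.8 − 1(133.8) = 147
  C: 823.7 − 2(133.8) = 556
  E: 0 + 1(133.8) = 133.8
  D: 0 + 1(133.8) = 133.8
  A: 335.5 (inert)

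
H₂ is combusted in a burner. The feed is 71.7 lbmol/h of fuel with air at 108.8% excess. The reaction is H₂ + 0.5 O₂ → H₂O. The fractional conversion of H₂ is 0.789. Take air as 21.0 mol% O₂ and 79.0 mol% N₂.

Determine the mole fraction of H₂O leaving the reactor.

0.141

Stoichiometric O₂ = 0.5 × 71.7 = 35.85 lbmol/h; O₂ fed = 35.85 × 2.088 = 74.85 lbmol/h.
N₂ fed = 74.85 × 79/21 = 281.6 lbmol/h.
Fuel reacted = 0.789 × 71.7 → ξ = 56.57 lbmol/h.
Outlet (n = n₀ + ν ξ):
  H₂: 71.7 − 1(56.57) = 15.13
  O₂: 74.85 − 0.5(56.57) = 46.57
  N₂: 281.6 (inert)
  H₂O: 0 + 1(56.57) = 56.57
Total out = 399.9 lbmol/h; y_H₂O = 56.57 / 399.9 = 0.1415.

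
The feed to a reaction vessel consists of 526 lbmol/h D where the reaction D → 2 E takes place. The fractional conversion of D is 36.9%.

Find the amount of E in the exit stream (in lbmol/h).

388 lbmol/h

D reacted = 0.369 × 526 = 194.1 lbmol/h; ν_D = −1, so ξ = 194.1/1 = 194.1 lbmol/h.
Outlet amounts (n = n₀ + ν ξ):
  D: 526 − 1(194.1) = 331.9
  E: 0 + 2(194.1) = 388.2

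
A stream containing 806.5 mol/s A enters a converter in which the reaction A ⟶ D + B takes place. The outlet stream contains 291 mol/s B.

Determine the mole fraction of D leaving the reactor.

0.265

For B: n = n₀ + 1ξ → 291 = 0 + 1ξ, giving ξ = 291 mol/s.
Outlet amounts (n = n₀ + ν ξ):
  A: 806.5 − 1(291) = 515.5
  D: 0 + 1(291) = 291
  B: 0 + 1(291) = 291
Total out = 1098 mol/s; y_D = 291 / 1098 = 0.2651.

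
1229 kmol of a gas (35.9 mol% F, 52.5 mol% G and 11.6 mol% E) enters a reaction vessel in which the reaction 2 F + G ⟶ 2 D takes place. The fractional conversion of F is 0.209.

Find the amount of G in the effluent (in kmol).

599 kmol

F reacted = 0.209 × 441.2 = 92.21 kmol; ν_F = −2, so ξ = 92.21/2 = 46.11 kmol.
Outlet amounts (n = n₀ + ν ξ):
  F: 441.2 − 2(46.11) = 349
  G: 645.2 − 1(46.11) = 599.1
  D: 0 + 2(46.11) = 92.21
  E: 142.6 (inert)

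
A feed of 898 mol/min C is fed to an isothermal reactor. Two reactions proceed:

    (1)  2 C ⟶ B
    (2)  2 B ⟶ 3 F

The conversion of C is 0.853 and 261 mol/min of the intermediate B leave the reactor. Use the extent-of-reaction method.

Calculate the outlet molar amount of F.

Conversion of C: C consumed = 2ξ₁ = 0.853 × 898 → ξ₁ = 383 mol/min.
B balance: n_B = 0 + 1ξ₁ − 2ξ₂ = 261 → ξ₂ = (1·383 − 261)/2 = 61 mol/min.
Outlet amounts (n = n₀ + Σ ν·ξ):
  C: 898 − 2(383) = 132
  B: 0 + 1(383) − 2(61) = 261
  F: 0 + 3(61) = 183

183 mol/min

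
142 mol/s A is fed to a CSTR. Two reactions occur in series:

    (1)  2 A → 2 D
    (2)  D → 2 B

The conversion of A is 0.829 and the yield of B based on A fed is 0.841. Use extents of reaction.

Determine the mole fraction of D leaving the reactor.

Conversion of A: A consumed = 2ξ₁ = 0.829 × 142 → ξ₁ = 58.86 mol/s.
Yield of B: 2ξ₂ / 142 = 0.841 → ξ₂ = 59.71 mol/s.
Outlet amounts (n = n₀ + Σ ν·ξ):
  A: 142 − 2(58.86) = 24.28
  D: 0 + 2(58.86) − 1(59.71) = 58.01
  B: 0 + 2(59.71) = 119.4
Total out = 201.7 mol/s; y_D = 58.01 / 201.7 = 0.2876.

0.288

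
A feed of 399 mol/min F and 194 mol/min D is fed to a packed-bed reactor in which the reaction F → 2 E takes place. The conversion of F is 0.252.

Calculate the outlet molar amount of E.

201 mol/min

F reacted = 0.252 × 399 = 100.5 mol/min; ν_F = −1, so ξ = 100.5/1 = 100.5 mol/min.
Outlet amounts (n = n₀ + ν ξ):
  F: 399 − 1(100.5) = 298.5
  E: 0 + 2(100.5) = 201.1
  D: 194 (inert)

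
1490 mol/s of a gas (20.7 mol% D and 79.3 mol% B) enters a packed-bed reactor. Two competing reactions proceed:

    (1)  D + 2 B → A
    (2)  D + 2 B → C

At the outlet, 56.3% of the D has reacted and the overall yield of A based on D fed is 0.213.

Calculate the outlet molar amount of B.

834 mol/s

Yield of A: 1ξ₁ / 308.4 = 0.213 → ξ₁ = 65.7 mol/s.
Conversion of D: 1ξ₁ + 1ξ₂ = 0.563 × 308.4 = 173.6 → ξ₂ = 108 mol/s.
Outlet amounts (n = n₀ + Σ ν·ξ):
  D: 308.4 − 1(65.7) − 1(108) = 134.8
  B: 1182 − 2(65.7) − 2(108) = 834.3
  A: 0 + 1(65.7) = 65.7
  C: 0 + 1(108) = 108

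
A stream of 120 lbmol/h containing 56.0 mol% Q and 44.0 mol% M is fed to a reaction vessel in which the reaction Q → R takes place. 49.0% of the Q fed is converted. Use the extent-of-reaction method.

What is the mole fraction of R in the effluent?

0.274

Q reacted = 0.49 × 67.2 = 32.93 lbmol/h; ν_Q = −1, so ξ = 32.93/1 = 32.93 lbmol/h.
Outlet amounts (n = n₀ + ν ξ):
  Q: 67.2 − 1(32.93) = 34.27
  R: 0 + 1(32.93) = 32.93
  M: 52.8 (inert)
Total out = 120 lbmol/h; y_R = 32.93 / 120 = 0.2744.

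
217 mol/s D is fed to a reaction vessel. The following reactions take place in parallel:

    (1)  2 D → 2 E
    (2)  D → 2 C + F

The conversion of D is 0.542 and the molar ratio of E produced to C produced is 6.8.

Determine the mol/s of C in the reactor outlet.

Conversion of D: D consumed = 0.542 × 217 = 117.6 mol/s = 2ξ₁ + 1ξ₂.
Selectivity: 2ξ₁ / (2ξ₂) = 6.8 → ξ₁ = 6.8 ξ₂.
Substitute: (2·6.8 + 1) ξ₂ = 117.6 → ξ₂ = 8.056 mol/s, ξ₁ = 54.78 mol/s.
Outlet amounts (n = n₀ + Σ ν·ξ):
  D: 217 − 2(54.78) − 1(8.056) = 99.39
  E: 0 + 2(54.78) = 109.6
  C: 0 + 2(8.056) = 16.11
  F: 0 + 1(8.056) = 8.056

16.1 mol/s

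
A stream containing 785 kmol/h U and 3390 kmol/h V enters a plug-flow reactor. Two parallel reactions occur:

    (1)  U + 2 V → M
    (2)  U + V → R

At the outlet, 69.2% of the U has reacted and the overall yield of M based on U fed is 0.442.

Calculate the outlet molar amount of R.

Yield of M: 1ξ₁ / 785 = 0.442 → ξ₁ = 347 kmol/h.
Conversion of U: 1ξ₁ + 1ξ₂ = 0.692 × 785 = 543.2 → ξ₂ = 196.2 kmol/h.
Outlet amounts (n = n₀ + Σ ν·ξ):
  U: 785 − 1(347) − 1(196.2) = 241.8
  V: 3390 − 2(347) − 1(196.2) = 2500
  M: 0 + 1(347) = 347
  R: 0 + 1(196.2) = 196.2

196 kmol/h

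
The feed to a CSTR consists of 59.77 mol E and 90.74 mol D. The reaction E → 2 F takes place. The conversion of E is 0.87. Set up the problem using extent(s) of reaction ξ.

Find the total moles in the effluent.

E reacted = 0.87 × 59.77 = 52 mol; ν_E = −1, so ξ = 52/1 = 52 mol.
Outlet amounts (n = n₀ + ν ξ):
  E: 59.77 − 1(52) = 7.77
  F: 0 + 2(52) = 104
  D: 90.74 (inert)
Total out = 7.77 + 104 + 90.74 = 202.5 mol.

203 mol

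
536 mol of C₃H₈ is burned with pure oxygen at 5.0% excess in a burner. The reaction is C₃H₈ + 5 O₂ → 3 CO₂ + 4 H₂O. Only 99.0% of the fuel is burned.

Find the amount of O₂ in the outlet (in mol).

161 mol

Stoichiometric O₂ = 5 × 536 = 2680 mol; O₂ fed = 2680 × 1.050 = 2814 mol.
Fuel reacted = 0.99 × 536 → ξ = 530.6 mol.
Outlet (n = n₀ + ν ξ):
  C₃H₈: 536 − 1(530.6) = 5.36
  O₂: 2814 − 5(530.6) = 160.8
  CO₂: 0 + 3(530.6) = 1592
  H₂O: 0 + 4(530.6) = 2123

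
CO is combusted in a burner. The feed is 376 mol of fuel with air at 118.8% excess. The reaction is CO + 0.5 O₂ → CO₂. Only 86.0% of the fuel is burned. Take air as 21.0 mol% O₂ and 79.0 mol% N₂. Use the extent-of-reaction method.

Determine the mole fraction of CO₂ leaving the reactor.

0.149

Stoichiometric O₂ = 0.5 × 376 = 188 mol; O₂ fed = 188 × 2.188 = 411.3 mol.
N₂ fed = 411.3 × 79/21 = 1547 mol.
Fuel reacted = 0.86 × 376 → ξ = 323.4 mol.
Outlet (n = n₀ + ν ξ):
  CO: 376 − 1(323.4) = 52.64
  O₂: 411.3 − 0.5(323.4) = 249.7
  N₂: 1547 (inert)
  CO₂: 0 + 1(323.4) = 323.4
Total out = 2173 mol; y_CO₂ = 323.4 / 2173 = 0.1488.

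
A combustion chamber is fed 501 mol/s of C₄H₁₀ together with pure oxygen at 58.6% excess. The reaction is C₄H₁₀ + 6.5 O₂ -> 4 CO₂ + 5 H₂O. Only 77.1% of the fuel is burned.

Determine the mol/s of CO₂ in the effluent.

Stoichiometric O₂ = 6.5 × 501 = 3256 mol/s; O₂ fed = 3256 × 1.586 = 5165 mol/s.
Fuel reacted = 0.771 × 501 → ξ = 386.3 mol/s.
Outlet (n = n₀ + ν ξ):
  C₄H₁₀: 501 − 1(386.3) = 114.7
  O₂: 5165 − 6.5(386.3) = 2654
  CO₂: 0 + 4(386.3) = 1545
  H₂O: 0 + 5(386.3) = 1931

1550 mol/s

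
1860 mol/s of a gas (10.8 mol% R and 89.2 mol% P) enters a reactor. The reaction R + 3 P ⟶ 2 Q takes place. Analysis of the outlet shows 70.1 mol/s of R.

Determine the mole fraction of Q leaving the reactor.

For R: n = n₀ − 1ξ → 70.1 = 200.9 − 1ξ, giving ξ = 130.8 mol/s.
Outlet amounts (n = n₀ + ν ξ):
  R: 200.9 − 1(130.8) = 70.1
  P: 1659 − 3(130.8) = 1267
  Q: 0 + 2(130.8) = 261.6
Total out = 1598 mol/s; y_Q = 261.6 / 1598 = 0.1636.

0.164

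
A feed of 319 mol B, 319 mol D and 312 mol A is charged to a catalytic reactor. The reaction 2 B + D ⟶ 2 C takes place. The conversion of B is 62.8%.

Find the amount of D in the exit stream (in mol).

B reacted = 0.628 × 319 = 200.3 mol; ν_B = −2, so ξ = 200.3/2 = 100.2 mol.
Outlet amounts (n = n₀ + ν ξ):
  B: 319 − 2(100.2) = 118.7
  D: 319 − 1(100.2) = 218.8
  C: 0 + 2(100.2) = 200.3
  A: 312 (inert)

219 mol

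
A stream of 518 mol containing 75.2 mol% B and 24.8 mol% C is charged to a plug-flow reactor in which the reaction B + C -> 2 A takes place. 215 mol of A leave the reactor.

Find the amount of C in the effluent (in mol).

For A: n = n₀ + 2ξ → 215 = 0 + 2ξ, giving ξ = 107.5 mol.
Outlet amounts (n = n₀ + ν ξ):
  B: 389.5 − 1(107.5) = 282
  C: 128.5 − 1(107.5) = 20.96
  A: 0 + 2(107.5) = 215

21 mol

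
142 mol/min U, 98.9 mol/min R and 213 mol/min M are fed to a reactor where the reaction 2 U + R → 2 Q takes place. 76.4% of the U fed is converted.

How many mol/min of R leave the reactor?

U reacted = 0.764 × 142 = 108.5 mol/min; ν_U = −2, so ξ = 108.5/2 = 54.24 mol/min.
Outlet amounts (n = n₀ + ν ξ):
  U: 142 − 2(54.24) = 33.51
  R: 98.9 − 1(54.24) = 44.66
  Q: 0 + 2(54.24) = 108.5
  M: 213 (inert)

44.7 mol/min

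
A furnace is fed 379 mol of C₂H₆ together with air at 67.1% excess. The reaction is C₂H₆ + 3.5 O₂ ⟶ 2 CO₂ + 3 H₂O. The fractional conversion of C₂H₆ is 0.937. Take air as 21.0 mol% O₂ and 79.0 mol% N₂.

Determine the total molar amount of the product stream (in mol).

11100 mol

Stoichiometric O₂ = 3.5 × 379 = 1326 mol; O₂ fed = 1326 × 1.671 = 2217 mol.
N₂ fed = 2217 × 79/21 = 8339 mol.
Fuel reacted = 0.937 × 379 → ξ = 355.1 mol.
Outlet (n = n₀ + ν ξ):
  C₂H₆: 379 − 1(355.1) = 23.88
  O₂: 2217 − 3.5(355.1) = 973.7
  N₂: 8339 (inert)
  CO₂: 0 + 2(355.1) = 710.2
  H₂O: 0 + 3(355.1) = 1065
Total out = 23.88 + 973.7 + 8339 + 710.2 + 1065 = 11110 mol.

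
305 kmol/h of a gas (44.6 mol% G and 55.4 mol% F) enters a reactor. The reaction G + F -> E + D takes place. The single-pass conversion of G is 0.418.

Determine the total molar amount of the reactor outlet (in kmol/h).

G reacted = 0.418 × 136 = 56.86 kmol/h; ν_G = −1, so ξ = 56.86/1 = 56.86 kmol/h.
Outlet amounts (n = n₀ + ν ξ):
  G: 136 − 1(56.86) = 79.17
  F: 169 − 1(56.86) = 112.1
  E: 0 + 1(56.86) = 56.86
  D: 0 + 1(56.86) = 56.86
Total out = 79.17 + 112.1 + 56.86 + 56.86 = 305 kmol/h.

305 kmol/h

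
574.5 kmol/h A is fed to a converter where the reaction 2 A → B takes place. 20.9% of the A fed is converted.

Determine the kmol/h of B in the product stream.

A reacted = 0.209 × 574.5 = 120.1 kmol/h; ν_A = −2, so ξ = 120.1/2 = 60.04 kmol/h.
Outlet amounts (n = n₀ + ν ξ):
  A: 574.5 − 2(60.04) = 454.4
  B: 0 + 1(60.04) = 60.04

60 kmol/h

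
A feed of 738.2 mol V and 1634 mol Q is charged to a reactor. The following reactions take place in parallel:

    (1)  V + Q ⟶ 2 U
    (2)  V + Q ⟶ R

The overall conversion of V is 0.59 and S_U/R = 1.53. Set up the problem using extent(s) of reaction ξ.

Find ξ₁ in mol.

Conversion of V: V consumed = 0.59 × 738.2 = 435.5 mol = 1ξ₁ + 1ξ₂.
Selectivity: 2ξ₁ / (1ξ₂) = 1.53 → ξ₁ = 0.765 ξ₂.
Substitute: (1·0.765 + 1) ξ₂ = 435.5 → ξ₂ = 246.8 mol, ξ₁ = 188.8 mol.
Outlet amounts (n = n₀ + Σ ν·ξ):
  V: 738.2 − 1(188.8) − 1(246.8) = 302.7
  Q: 1634 − 1(188.8) − 1(246.8) = 1198
  U: 0 + 2(188.8) = 377.5
  R: 0 + 1(246.8) = 246.8

ξ₁ = 189 mol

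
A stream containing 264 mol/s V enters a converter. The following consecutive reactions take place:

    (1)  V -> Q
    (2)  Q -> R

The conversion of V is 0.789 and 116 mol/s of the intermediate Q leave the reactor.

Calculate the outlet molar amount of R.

Conversion of V: V consumed = 1ξ₁ = 0.789 × 264 → ξ₁ = 208.3 mol/s.
Q balance: n_Q = 0 + 1ξ₁ − 1ξ₂ = 116 → ξ₂ = (1·208.3 − 116)/1 = 92.3 mol/s.
Outlet amounts (n = n₀ + Σ ν·ξ):
  V: 264 − 1(208.3) = 55.7
  Q: 0 + 1(208.3) − 1(92.3) = 116
  R: 0 + 1(92.3) = 92.3

92.3 mol/s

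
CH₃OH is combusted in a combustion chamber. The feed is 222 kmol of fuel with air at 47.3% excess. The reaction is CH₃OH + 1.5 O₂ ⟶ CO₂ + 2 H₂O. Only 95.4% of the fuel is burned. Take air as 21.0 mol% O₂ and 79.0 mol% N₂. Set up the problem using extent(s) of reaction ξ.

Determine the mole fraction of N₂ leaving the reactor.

Stoichiometric O₂ = 1.5 × 222 = 333 kmol; O₂ fed = 333 × 1.473 = 490.5 kmol.
N₂ fed = 490.5 × 79/21 = 1845 kmol.
Fuel reacted = 0.954 × 222 → ξ = 211.8 kmol.
Outlet (n = n₀ + ν ξ):
  CH₃OH: 222 − 1(211.8) = 10.21
  O₂: 490.5 − 1.5(211.8) = 172.8
  N₂: 1845 (inert)
  CO₂: 0 + 1(211.8) = 211.8
  H₂O: 0 + 2(211.8) = 423.6
Total out = 2664 kmol; y_N₂ = 1845 / 2664 = 0.6928.

0.693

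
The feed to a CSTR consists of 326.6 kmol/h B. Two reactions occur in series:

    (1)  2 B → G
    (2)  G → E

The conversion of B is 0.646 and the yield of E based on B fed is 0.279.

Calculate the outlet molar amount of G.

Conversion of B: B consumed = 2ξ₁ = 0.646 × 326.6 → ξ₁ = 105.5 kmol/h.
Yield of E: 1ξ₂ / 326.6 = 0.279 → ξ₂ = 91.12 kmol/h.
Outlet amounts (n = n₀ + Σ ν·ξ):
  B: 326.6 − 2(105.5) = 115.6
  G: 0 + 1(105.5) − 1(91.12) = 14.37
  E: 0 + 1(91.12) = 91.12

14.4 kmol/h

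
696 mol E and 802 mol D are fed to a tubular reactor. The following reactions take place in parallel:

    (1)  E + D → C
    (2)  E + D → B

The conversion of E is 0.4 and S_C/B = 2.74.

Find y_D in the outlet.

0.429

Conversion of E: E consumed = 0.4 × 696 = 278.4 mol = 1ξ₁ + 1ξ₂.
Selectivity: 1ξ₁ / (1ξ₂) = 2.74 → ξ₁ = 2.74 ξ₂.
Substitute: (1·2.74 + 1) ξ₂ = 278.4 → ξ₂ = 74.44 mol, ξ₁ = 204 mol.
Outlet amounts (n = n₀ + Σ ν·ξ):
  E: 696 − 1(204) − 1(74.44) = 417.6
  D: 802 − 1(204) − 1(74.44) = 523.6
  C: 0 + 1(204) = 204
  B: 0 + 1(74.44) = 74.44
Total out = 1220 mol; y_D = 523.6 / 1220 = 0.4293.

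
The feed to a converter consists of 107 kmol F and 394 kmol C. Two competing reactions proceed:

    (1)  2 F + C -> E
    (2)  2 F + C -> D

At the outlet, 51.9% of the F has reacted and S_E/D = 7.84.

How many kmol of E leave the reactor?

24.6 kmol

Conversion of F: F consumed = 0.519 × 107 = 55.53 kmol = 2ξ₁ + 2ξ₂.
Selectivity: 1ξ₁ / (1ξ₂) = 7.84 → ξ₁ = 7.84 ξ₂.
Substitute: (2·7.84 + 2) ξ₂ = 55.53 → ξ₂ = 3.141 kmol, ξ₁ = 24.63 kmol.
Outlet amounts (n = n₀ + Σ ν·ξ):
  F: 107 − 2(24.63) − 2(3.141) = 51.47
  C: 394 − 1(24.63) − 1(3.141) = 366.2
  E: 0 + 1(24.63) = 24.63
  D: 0 + 1(3.141) = 3.141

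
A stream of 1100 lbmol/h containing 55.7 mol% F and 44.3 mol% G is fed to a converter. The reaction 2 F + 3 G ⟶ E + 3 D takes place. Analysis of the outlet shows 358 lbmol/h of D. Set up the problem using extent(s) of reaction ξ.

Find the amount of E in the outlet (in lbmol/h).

119 lbmol/h

For D: n = n₀ + 3ξ → 358 = 0 + 3ξ, giving ξ = 119.3 lbmol/h.
Outlet amounts (n = n₀ + ν ξ):
  F: 612.7 − 2(119.3) = 374
  G: 487.3 − 3(119.3) = 129.3
  E: 0 + 1(119.3) = 119.3
  D: 0 + 3(119.3) = 358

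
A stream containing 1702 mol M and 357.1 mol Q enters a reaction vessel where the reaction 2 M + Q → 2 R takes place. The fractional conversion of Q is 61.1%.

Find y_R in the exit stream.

0.237

Q reacted = 0.611 × 357.1 = 218.2 mol; ν_Q = −1, so ξ = 218.2/1 = 218.2 mol.
Outlet amounts (n = n₀ + ν ξ):
  M: 1702 − 2(218.2) = 1266
  Q: 357.1 − 1(218.2) = 138.9
  R: 0 + 2(218.2) = 436.4
Total out = 1841 mol; y_R = 436.4 / 1841 = 0.237.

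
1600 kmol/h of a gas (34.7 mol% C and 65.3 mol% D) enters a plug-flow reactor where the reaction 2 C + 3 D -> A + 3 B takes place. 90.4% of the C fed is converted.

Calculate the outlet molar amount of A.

C reacted = 0.904 × 555.2 = 501.9 kmol/h; ν_C = −2, so ξ = 501.9/2 = 251 kmol/h.
Outlet amounts (n = n₀ + ν ξ):
  C: 555.2 − 2(251) = 53.3
  D: 1045 − 3(251) = 291.9
  A: 0 + 1(251) = 251
  B: 0 + 3(251) = 752.9

251 kmol/h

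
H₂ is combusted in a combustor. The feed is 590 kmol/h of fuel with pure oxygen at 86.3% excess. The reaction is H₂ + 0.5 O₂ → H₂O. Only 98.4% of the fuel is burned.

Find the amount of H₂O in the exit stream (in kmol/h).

581 kmol/h

Stoichiometric O₂ = 0.5 × 590 = 295 kmol/h; O₂ fed = 295 × 1.863 = 549.6 kmol/h.
Fuel reacted = 0.984 × 590 → ξ = 580.6 kmol/h.
Outlet (n = n₀ + ν ξ):
  H₂: 590 − 1(580.6) = 9.44
  O₂: 549.6 − 0.5(580.6) = 259.3
  H₂O: 0 + 1(580.6) = 580.6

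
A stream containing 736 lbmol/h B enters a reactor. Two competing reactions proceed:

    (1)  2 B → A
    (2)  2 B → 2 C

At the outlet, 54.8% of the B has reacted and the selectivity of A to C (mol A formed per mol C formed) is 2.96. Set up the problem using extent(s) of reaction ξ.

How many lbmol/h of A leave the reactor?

Conversion of B: B consumed = 0.548 × 736 = 403.3 lbmol/h = 2ξ₁ + 2ξ₂.
Selectivity: 1ξ₁ / (2ξ₂) = 2.96 → ξ₁ = 5.92 ξ₂.
Substitute: (2·5.92 + 2) ξ₂ = 403.3 → ξ₂ = 29.14 lbmol/h, ξ₁ = 172.5 lbmol/h.
Outlet amounts (n = n₀ + Σ ν·ξ):
  B: 736 − 2(172.5) − 2(29.14) = 332.7
  A: 0 + 1(172.5) = 172.5
  C: 0 + 2(29.14) = 58.28

173 lbmol/h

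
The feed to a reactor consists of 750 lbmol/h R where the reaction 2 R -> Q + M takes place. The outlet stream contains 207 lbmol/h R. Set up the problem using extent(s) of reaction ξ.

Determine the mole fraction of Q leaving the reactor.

For R: n = n₀ − 2ξ → 207 = 750 − 2ξ, giving ξ = 271.5 lbmol/h.
Outlet amounts (n = n₀ + ν ξ):
  R: 750 − 2(271.5) = 207
  Q: 0 + 1(271.5) = 271.5
  M: 0 + 1(271.5) = 271.5
Total out = 750 lbmol/h; y_Q = 271.5 / 750 = 0.362.

0.362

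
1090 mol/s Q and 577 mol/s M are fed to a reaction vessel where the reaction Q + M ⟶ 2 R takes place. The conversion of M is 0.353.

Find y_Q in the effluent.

0.532

M reacted = 0.353 × 577 = 203.7 mol/s; ν_M = −1, so ξ = 203.7/1 = 203.7 mol/s.
Outlet amounts (n = n₀ + ν ξ):
  Q: 1090 − 1(203.7) = 886.3
  M: 577 − 1(203.7) = 373.3
  R: 0 + 2(203.7) = 407.4
Total out = 1667 mol/s; y_Q = 886.3 / 1667 = 0.5317.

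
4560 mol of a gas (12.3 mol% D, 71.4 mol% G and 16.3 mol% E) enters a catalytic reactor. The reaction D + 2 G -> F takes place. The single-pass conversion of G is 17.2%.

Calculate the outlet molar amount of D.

G reacted = 0.172 × 3256 = 560 mol; ν_G = −2, so ξ = 560/2 = 280 mol.
Outlet amounts (n = n₀ + ν ξ):
  D: 560.9 − 1(280) = 280.9
  G: 3256 − 2(280) = 2696
  F: 0 + 1(280) = 280
  E: 743.3 (inert)

281 mol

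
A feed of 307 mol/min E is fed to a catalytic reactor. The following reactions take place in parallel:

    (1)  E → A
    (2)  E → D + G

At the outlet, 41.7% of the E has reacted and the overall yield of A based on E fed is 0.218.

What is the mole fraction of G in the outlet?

Yield of A: 1ξ₁ / 307 = 0.218 → ξ₁ = 66.93 mol/min.
Conversion of E: 1ξ₁ + 1ξ₂ = 0.417 × 307 = 128 → ξ₂ = 61.09 mol/min.
Outlet amounts (n = n₀ + Σ ν·ξ):
  E: 307 − 1(66.93) − 1(61.09) = 179
  A: 0 + 1(66.93) = 66.93
  D: 0 + 1(61.09) = 61.09
  G: 0 + 1(61.09) = 61.09
Total out = 368.1 mol/min; y_G = 61.09 / 368.1 = 0.166.

0.166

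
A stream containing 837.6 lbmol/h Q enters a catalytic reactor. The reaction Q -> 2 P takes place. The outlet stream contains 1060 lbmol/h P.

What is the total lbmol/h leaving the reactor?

1370 lbmol/h

For P: n = n₀ + 2ξ → 1060 = 0 + 2ξ, giving ξ = 530 lbmol/h.
Outlet amounts (n = n₀ + ν ξ):
  Q: 837.6 − 1(530) = 307.6
  P: 0 + 2(530) = 1060
Total out = 307.6 + 1060 = 1368 lbmol/h.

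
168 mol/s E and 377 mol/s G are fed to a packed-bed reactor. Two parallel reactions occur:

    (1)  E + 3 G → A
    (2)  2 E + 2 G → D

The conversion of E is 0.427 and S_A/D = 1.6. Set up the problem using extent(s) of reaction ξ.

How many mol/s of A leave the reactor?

31.9 mol/s

Conversion of E: E consumed = 0.427 × 168 = 71.74 mol/s = 1ξ₁ + 2ξ₂.
Selectivity: 1ξ₁ / (1ξ₂) = 1.6 → ξ₁ = 1.6 ξ₂.
Substitute: (1·1.6 + 2) ξ₂ = 71.74 → ξ₂ = 19.93 mol/s, ξ₁ = 31.88 mol/s.
Outlet amounts (n = n₀ + Σ ν·ξ):
  E: 168 − 1(31.88) − 2(19.93) = 96.26
  G: 377 − 3(31.88) − 2(19.93) = 241.5
  A: 0 + 1(31.88) = 31.88
  D: 0 + 1(19.93) = 19.93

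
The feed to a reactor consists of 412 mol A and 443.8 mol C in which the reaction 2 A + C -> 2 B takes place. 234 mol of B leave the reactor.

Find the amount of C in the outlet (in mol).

For B: n = n₀ + 2ξ → 234 = 0 + 2ξ, giving ξ = 117 mol.
Outlet amounts (n = n₀ + ν ξ):
  A: 412 − 2(117) = 178
  C: 443.8 − 1(117) = 326.8
  B: 0 + 2(117) = 234

327 mol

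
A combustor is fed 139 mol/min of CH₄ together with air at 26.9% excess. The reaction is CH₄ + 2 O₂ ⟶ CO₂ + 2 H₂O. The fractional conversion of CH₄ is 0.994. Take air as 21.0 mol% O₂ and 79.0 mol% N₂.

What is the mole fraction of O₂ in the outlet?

Stoichiometric O₂ = 2 × 139 = 278 mol/min; O₂ fed = 278 × 1.269 = 352.8 mol/min.
N₂ fed = 352.8 × 79/21 = 1327 mol/min.
Fuel reacted = 0.994 × 139 → ξ = 138.2 mol/min.
Outlet (n = n₀ + ν ξ):
  CH₄: 139 − 1(138.2) = 0.834
  O₂: 352.8 − 2(138.2) = 76.45
  N₂: 1327 (inert)
  CO₂: 0 + 1(138.2) = 138.2
  H₂O: 0 + 2(138.2) = 276.3
Total out = 1819 mol/min; y_O₂ = 76.45 / 1819 = 0.04203.

0.042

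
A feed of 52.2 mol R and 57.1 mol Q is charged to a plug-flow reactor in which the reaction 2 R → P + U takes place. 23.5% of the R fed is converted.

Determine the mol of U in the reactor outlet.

R reacted = 0.235 × 52.2 = 12.27 mol; ν_R = −2, so ξ = 12.27/2 = 6.133 mol.
Outlet amounts (n = n₀ + ν ξ):
  R: 52.2 − 2(6.133) = 39.93
  P: 0 + 1(6.133) = 6.133
  U: 0 + 1(6.133) = 6.133
  Q: 57.1 (inert)

6.13 mol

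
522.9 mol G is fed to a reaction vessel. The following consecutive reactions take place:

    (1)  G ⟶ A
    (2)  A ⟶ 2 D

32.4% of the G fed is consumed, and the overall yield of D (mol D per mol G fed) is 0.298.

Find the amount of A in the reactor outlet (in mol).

91.5 mol

Conversion of G: G consumed = 1ξ₁ = 0.324 × 522.9 → ξ₁ = 169.4 mol.
Yield of D: 2ξ₂ / 522.9 = 0.298 → ξ₂ = 77.91 mol.
Outlet amounts (n = n₀ + Σ ν·ξ):
  G: 522.9 − 1(169.4) = 353.5
  A: 0 + 1(169.4) − 1(77.91) = 91.51
  D: 0 + 2(77.91) = 155.8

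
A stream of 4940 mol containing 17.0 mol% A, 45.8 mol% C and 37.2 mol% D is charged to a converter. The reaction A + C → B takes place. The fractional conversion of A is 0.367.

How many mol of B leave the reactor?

308 mol

A reacted = 0.367 × 839.8 = 308.2 mol; ν_A = −1, so ξ = 308.2/1 = 308.2 mol.
Outlet amounts (n = n₀ + ν ξ):
  A: 839.8 − 1(308.2) = 531.6
  C: 2263 − 1(308.2) = 1954
  B: 0 + 1(308.2) = 308.2
  D: 1838 (inert)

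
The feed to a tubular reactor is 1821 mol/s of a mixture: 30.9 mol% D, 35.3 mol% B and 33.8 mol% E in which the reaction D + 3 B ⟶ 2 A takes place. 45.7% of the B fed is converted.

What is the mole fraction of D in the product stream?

B reacted = 0.457 × 642.8 = 293.8 mol/s; ν_B = −3, so ξ = 293.8/3 = 97.92 mol/s.
Outlet amounts (n = n₀ + ν ξ):
  D: 562.7 − 1(97.92) = 464.8
  B: 642.8 − 3(97.92) = 349
  A: 0 + 2(97.92) = 195.8
  E: 615.5 (inert)
Total out = 1625 mol/s; y_D = 464.8 / 1625 = 0.286.

0.286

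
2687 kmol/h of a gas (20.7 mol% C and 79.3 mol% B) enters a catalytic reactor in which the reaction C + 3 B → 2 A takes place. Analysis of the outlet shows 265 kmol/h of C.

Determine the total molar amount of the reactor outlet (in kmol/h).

For C: n = n₀ − 1ξ → 265 = 556.2 − 1ξ, giving ξ = 291.2 kmol/h.
Outlet amounts (n = n₀ + ν ξ):
  C: 556.2 − 1(291.2) = 265
  B: 2131 − 3(291.2) = 1257
  A: 0 + 2(291.2) = 582.4
Total out = 265 + 1257 + 582.4 = 2105 kmol/h.

2100 kmol/h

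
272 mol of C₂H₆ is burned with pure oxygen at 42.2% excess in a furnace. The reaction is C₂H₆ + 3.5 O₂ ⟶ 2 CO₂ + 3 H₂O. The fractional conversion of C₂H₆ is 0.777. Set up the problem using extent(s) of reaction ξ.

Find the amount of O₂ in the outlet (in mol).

Stoichiometric O₂ = 3.5 × 272 = 952 mol; O₂ fed = 952 × 1.422 = 1354 mol.
Fuel reacted = 0.777 × 272 → ξ = 211.3 mol.
Outlet (n = n₀ + ν ξ):
  C₂H₆: 272 − 1(211.3) = 60.66
  O₂: 1354 − 3.5(211.3) = 614
  CO₂: 0 + 2(211.3) = 422.7
  H₂O: 0 + 3(211.3) = 634

614 mol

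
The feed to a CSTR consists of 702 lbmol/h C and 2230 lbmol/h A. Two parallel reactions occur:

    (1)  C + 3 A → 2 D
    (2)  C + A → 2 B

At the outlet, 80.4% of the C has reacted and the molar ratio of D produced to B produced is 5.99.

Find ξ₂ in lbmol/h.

Conversion of C: C consumed = 0.804 × 702 = 564.4 lbmol/h = 1ξ₁ + 1ξ₂.
Selectivity: 2ξ₁ / (2ξ₂) = 5.99 → ξ₁ = 5.99 ξ₂.
Substitute: (1·5.99 + 1) ξ₂ = 564.4 → ξ₂ = 80.75 lbmol/h, ξ₁ = 483.7 lbmol/h.
Outlet amounts (n = n₀ + Σ ν·ξ):
  C: 702 − 1(483.7) − 1(80.75) = 137.6
  A: 2230 − 3(483.7) − 1(80.75) = 698.3
  D: 0 + 2(483.7) = 967.3
  B: 0 + 2(80.75) = 161.5

ξ₂ = 80.7 lbmol/h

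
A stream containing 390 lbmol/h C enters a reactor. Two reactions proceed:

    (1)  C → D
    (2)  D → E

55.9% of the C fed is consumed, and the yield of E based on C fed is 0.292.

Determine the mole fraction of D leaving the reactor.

0.267

Conversion of C: C consumed = 1ξ₁ = 0.559 × 390 → ξ₁ = 218 lbmol/h.
Yield of E: 1ξ₂ / 390 = 0.292 → ξ₂ = 113.9 lbmol/h.
Outlet amounts (n = n₀ + Σ ν·ξ):
  C: 390 − 1(218) = 172
  D: 0 + 1(218) − 1(113.9) = 104.1
  E: 0 + 1(113.9) = 113.9
Total out = 390 lbmol/h; y_D = 104.1 / 390 = 0.267.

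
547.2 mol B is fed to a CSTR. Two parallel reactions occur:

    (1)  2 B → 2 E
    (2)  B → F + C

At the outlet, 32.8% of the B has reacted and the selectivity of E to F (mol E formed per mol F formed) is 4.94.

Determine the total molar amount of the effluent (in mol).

Conversion of B: B consumed = 0.328 × 547.2 = 179.5 mol = 2ξ₁ + 1ξ₂.
Selectivity: 2ξ₁ / (1ξ₂) = 4.94 → ξ₁ = 2.47 ξ₂.
Substitute: (2·2.47 + 1) ξ₂ = 179.5 → ξ₂ = 30.22 mol, ξ₁ = 74.63 mol.
Outlet amounts (n = n₀ + Σ ν·ξ):
  B: 547.2 − 2(74.63) − 1(30.22) = 367.7
  E: 0 + 2(74.63) = 149.3
  F: 0 + 1(30.22) = 30.22
  C: 0 + 1(30.22) = 30.22
Total out = 367.7 + 149.3 + 30.22 + 30.22 = 577.4 mol.

577 mol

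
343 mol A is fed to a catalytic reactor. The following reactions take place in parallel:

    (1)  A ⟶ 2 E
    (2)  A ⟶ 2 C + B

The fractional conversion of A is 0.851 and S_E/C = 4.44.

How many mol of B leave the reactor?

Conversion of A: A consumed = 0.851 × 343 = 291.9 mol = 1ξ₁ + 1ξ₂.
Selectivity: 2ξ₁ / (2ξ₂) = 4.44 → ξ₁ = 4.44 ξ₂.
Substitute: (1·4.44 + 1) ξ₂ = 291.9 → ξ₂ = 53.66 mol, ξ₁ = 238.2 mol.
Outlet amounts (n = n₀ + Σ ν·ξ):
  A: 343 − 1(238.2) − 1(53.66) = 51.11
  E: 0 + 2(238.2) = 476.5
  C: 0 + 2(53.66) = 107.3
  B: 0 + 1(53.66) = 53.66

53.7 mol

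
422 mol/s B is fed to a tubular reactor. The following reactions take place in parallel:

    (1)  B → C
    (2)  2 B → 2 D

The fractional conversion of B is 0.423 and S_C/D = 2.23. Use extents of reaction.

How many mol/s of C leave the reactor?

Conversion of B: B consumed = 0.423 × 422 = 178.5 mol/s = 1ξ₁ + 2ξ₂.
Selectivity: 1ξ₁ / (2ξ₂) = 2.23 → ξ₁ = 4.46 ξ₂.
Substitute: (1·4.46 + 2) ξ₂ = 178.5 → ξ₂ = 27.63 mol/s, ξ₁ = 123.2 mol/s.
Outlet amounts (n = n₀ + Σ ν·ξ):
  B: 422 − 1(123.2) − 2(27.63) = 243.5
  C: 0 + 1(123.2) = 123.2
  D: 0 + 2(27.63) = 55.27

123 mol/s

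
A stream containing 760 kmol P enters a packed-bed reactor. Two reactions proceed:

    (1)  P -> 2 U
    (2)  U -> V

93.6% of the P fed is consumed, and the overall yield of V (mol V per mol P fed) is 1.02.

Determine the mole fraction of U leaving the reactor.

Conversion of P: P consumed = 1ξ₁ = 0.936 × 760 → ξ₁ = 711.4 kmol.
Yield of V: 1ξ₂ / 760 = 1.02 → ξ₂ = 775.2 kmol.
Outlet amounts (n = n₀ + Σ ν·ξ):
  P: 760 − 1(711.4) = 48.64
  U: 0 + 2(711.4) − 1(775.2) = 647.5
  V: 0 + 1(775.2) = 775.2
Total out = 1471 kmol; y_U = 647.5 / 1471 = 0.4401.

0.44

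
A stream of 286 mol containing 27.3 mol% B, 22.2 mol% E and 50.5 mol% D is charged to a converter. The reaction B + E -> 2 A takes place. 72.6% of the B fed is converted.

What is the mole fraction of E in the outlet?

0.0238

B reacted = 0.726 × 78.08 = 56.68 mol; ν_B = −1, so ξ = 56.68/1 = 56.68 mol.
Outlet amounts (n = n₀ + ν ξ):
  B: 78.08 − 1(56.68) = 21.39
  E: 63.49 − 1(56.68) = 6.807
  A: 0 + 2(56.68) = 113.4
  D: 144.4 (inert)
Total out = 286 mol; y_E = 6.807 / 286 = 0.0238.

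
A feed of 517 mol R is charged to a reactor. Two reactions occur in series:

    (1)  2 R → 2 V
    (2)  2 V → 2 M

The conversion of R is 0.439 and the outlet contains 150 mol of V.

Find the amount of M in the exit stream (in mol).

Conversion of R: R consumed = 2ξ₁ = 0.439 × 517 → ξ₁ = 113.5 mol.
V balance: n_V = 0 + 2ξ₁ − 2ξ₂ = 150 → ξ₂ = (2·113.5 − 150)/2 = 38.48 mol.
Outlet amounts (n = n₀ + Σ ν·ξ):
  R: 517 − 2(113.5) = 290
  V: 0 + 2(113.5) − 2(38.48) = 150
  M: 0 + 2(38.48) = 76.96

77 mol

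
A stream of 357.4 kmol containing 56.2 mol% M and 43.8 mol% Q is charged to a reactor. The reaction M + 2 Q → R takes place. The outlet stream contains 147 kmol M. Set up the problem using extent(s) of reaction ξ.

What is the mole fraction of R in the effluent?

For M: n = n₀ − 1ξ → 147 = 200.9 − 1ξ, giving ξ = 53.86 kmol.
Outlet amounts (n = n₀ + ν ξ):
  M: 200.9 − 1(53.86) = 147
  Q: 156.5 − 2(53.86) = 48.82
  R: 0 + 1(53.86) = 53.86
Total out = 249.7 kmol; y_R = 53.86 / 249.7 = 0.2157.

0.216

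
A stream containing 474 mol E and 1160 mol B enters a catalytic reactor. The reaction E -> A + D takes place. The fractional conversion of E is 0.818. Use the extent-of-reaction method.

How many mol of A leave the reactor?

388 mol

E reacted = 0.818 × 474 = 387.7 mol; ν_E = −1, so ξ = 387.7/1 = 387.7 mol.
Outlet amounts (n = n₀ + ν ξ):
  E: 474 − 1(387.7) = 86.27
  A: 0 + 1(387.7) = 387.7
  D: 0 + 1(387.7) = 387.7
  B: 1160 (inert)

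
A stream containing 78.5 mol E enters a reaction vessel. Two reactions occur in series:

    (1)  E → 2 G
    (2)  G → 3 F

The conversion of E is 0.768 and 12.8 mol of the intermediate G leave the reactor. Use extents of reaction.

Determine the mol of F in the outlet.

323 mol

Conversion of E: E consumed = 1ξ₁ = 0.768 × 78.5 → ξ₁ = 60.29 mol.
G balance: n_G = 0 + 2ξ₁ − 1ξ₂ = 12.8 → ξ₂ = (2·60.29 − 12.8)/1 = 107.8 mol.
Outlet amounts (n = n₀ + Σ ν·ξ):
  E: 78.5 − 1(60.29) = 18.21
  G: 0 + 2(60.29) − 1(107.8) = 12.8
  F: 0 + 3(107.8) = 323.3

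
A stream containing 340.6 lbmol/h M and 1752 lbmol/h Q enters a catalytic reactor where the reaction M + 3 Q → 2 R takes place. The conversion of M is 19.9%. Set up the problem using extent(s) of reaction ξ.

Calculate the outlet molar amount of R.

M reacted = 0.199 × 340.6 = 67.78 lbmol/h; ν_M = −1, so ξ = 67.78/1 = 67.78 lbmol/h.
Outlet amounts (n = n₀ + ν ξ):
  M: 340.6 − 1(67.78) = 272.8
  Q: 1752 − 3(67.78) = 1549
  R: 0 + 2(67.78) = 135.6

136 lbmol/h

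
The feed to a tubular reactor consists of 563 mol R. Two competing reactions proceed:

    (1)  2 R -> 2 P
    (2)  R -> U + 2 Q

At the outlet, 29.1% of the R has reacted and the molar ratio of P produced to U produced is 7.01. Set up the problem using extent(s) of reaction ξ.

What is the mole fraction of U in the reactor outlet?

0.0339

Conversion of R: R consumed = 0.291 × 563 = 163.8 mol = 2ξ₁ + 1ξ₂.
Selectivity: 2ξ₁ / (1ξ₂) = 7.01 → ξ₁ = 3.505 ξ₂.
Substitute: (2·3.505 + 1) ξ₂ = 163.8 → ξ₂ = 20.45 mol, ξ₁ = 71.69 mol.
Outlet amounts (n = n₀ + Σ ν·ξ):
  R: 563 − 2(71.69) − 1(20.45) = 399.2
  P: 0 + 2(71.69) = 143.4
  U: 0 + 1(20.45) = 20.45
  Q: 0 + 2(20.45) = 40.91
Total out = 603.9 mol; y_U = 20.45 / 603.9 = 0.03387.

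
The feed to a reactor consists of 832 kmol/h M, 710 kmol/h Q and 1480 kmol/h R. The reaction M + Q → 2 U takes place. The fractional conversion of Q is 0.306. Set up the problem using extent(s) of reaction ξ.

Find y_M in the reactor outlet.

Q reacted = 0.306 × 710 = 217.3 kmol/h; ν_Q = −1, so ξ = 217.3/1 = 217.3 kmol/h.
Outlet amounts (n = n₀ + ν ξ):
  M: 832 − 1(217.3) = 614.7
  Q: 710 − 1(217.3) = 492.7
  U: 0 + 2(217.3) = 434.5
  R: 1480 (inert)
Total out = 3022 kmol/h; y_M = 614.7 / 3022 = 0.2034.

0.203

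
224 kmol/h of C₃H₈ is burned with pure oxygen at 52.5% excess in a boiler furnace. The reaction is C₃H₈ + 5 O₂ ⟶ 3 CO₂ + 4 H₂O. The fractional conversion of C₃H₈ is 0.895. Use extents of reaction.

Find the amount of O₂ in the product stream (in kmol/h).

Stoichiometric O₂ = 5 × 224 = 1120 kmol/h; O₂ fed = 1120 × 1.525 = 1708 kmol/h.
Fuel reacted = 0.895 × 224 → ξ = 200.5 kmol/h.
Outlet (n = n₀ + ν ξ):
  C₃H₈: 224 − 1(200.5) = 23.52
  O₂: 1708 − 5(200.5) = 705.6
  CO₂: 0 + 3(200.5) = 601.4
  H₂O: 0 + 4(200.5) = 801.9

706 kmol/h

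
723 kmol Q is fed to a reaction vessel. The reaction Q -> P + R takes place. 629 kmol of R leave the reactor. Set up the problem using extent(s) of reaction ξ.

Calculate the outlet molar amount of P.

629 kmol

For R: n = n₀ + 1ξ → 629 = 0 + 1ξ, giving ξ = 629 kmol.
Outlet amounts (n = n₀ + ν ξ):
  Q: 723 − 1(629) = 94
  P: 0 + 1(629) = 629
  R: 0 + 1(629) = 629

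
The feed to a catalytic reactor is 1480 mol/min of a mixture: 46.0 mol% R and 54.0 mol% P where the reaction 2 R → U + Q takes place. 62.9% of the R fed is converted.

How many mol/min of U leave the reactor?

214 mol/min

R reacted = 0.629 × 680.8 = 428.2 mol/min; ν_R = −2, so ξ = 428.2/2 = 214.1 mol/min.
Outlet amounts (n = n₀ + ν ξ):
  R: 680.8 − 2(214.1) = 252.6
  U: 0 + 1(214.1) = 214.1
  Q: 0 + 1(214.1) = 214.1
  P: 799.2 (inert)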